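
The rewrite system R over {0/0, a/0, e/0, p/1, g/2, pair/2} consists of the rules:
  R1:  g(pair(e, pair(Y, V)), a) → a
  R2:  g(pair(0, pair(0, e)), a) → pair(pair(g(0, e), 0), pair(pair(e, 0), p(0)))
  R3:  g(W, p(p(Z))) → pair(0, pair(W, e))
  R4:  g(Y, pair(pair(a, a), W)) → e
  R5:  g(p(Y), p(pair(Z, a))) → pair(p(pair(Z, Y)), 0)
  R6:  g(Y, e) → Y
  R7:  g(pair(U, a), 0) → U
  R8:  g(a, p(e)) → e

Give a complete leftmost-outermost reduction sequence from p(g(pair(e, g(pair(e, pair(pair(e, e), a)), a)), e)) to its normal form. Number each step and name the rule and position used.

1. p(g(pair(e, g(pair(e, pair(pair(e, e), a)), a)), e))  →  p(pair(e, g(pair(e, pair(pair(e, e), a)), a)))   [R6 at 1]
2. p(pair(e, g(pair(e, pair(pair(e, e), a)), a)))  →  p(pair(e, a))   [R1 at 1.2]

p(pair(e, a))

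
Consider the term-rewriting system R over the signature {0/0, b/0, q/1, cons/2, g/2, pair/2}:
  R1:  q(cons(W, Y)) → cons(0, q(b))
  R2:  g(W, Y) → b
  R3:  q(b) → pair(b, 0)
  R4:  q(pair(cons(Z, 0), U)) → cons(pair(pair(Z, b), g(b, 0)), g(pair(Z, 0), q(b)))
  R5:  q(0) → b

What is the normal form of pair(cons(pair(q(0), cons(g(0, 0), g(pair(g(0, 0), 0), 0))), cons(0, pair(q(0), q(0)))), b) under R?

1. pair(cons(pair(q(0), cons(g(0, 0), g(pair(g(0, 0), 0), 0))), cons(0, pair(q(0), q(0)))), b)  →  pair(cons(pair(b, cons(g(0, 0), g(pair(g(0, 0), 0), 0))), cons(0, pair(q(0), q(0)))), b)   [R5 at 1.1.1]
2. pair(cons(pair(b, cons(g(0, 0), g(pair(g(0, 0), 0), 0))), cons(0, pair(q(0), q(0)))), b)  →  pair(cons(pair(b, cons(b, g(pair(g(0, 0), 0), 0))), cons(0, pair(q(0), q(0)))), b)   [R2 at 1.1.2.1]
3. pair(cons(pair(b, cons(b, g(pair(g(0, 0), 0), 0))), cons(0, pair(q(0), q(0)))), b)  →  pair(cons(pair(b, cons(b, b)), cons(0, pair(q(0), q(0)))), b)   [R2 at 1.1.2.2]
4. pair(cons(pair(b, cons(b, b)), cons(0, pair(q(0), q(0)))), b)  →  pair(cons(pair(b, cons(b, b)), cons(0, pair(b, q(0)))), b)   [R5 at 1.2.2.1]
5. pair(cons(pair(b, cons(b, b)), cons(0, pair(b, q(0)))), b)  →  pair(cons(pair(b, cons(b, b)), cons(0, pair(b, b))), b)   [R5 at 1.2.2.2]

pair(cons(pair(b, cons(b, b)), cons(0, pair(b, b))), b)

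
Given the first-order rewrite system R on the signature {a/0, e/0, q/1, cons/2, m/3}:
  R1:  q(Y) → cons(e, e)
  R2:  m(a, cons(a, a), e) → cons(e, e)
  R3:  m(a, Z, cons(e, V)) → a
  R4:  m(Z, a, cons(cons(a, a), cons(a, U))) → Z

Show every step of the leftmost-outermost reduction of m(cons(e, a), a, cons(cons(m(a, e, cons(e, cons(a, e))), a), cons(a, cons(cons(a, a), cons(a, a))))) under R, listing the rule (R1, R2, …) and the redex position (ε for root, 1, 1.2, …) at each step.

cons(e, a)

1. m(cons(e, a), a, cons(cons(m(a, e, cons(e, cons(a, e))), a), cons(a, cons(cons(a, a), cons(a, a)))))  →  m(cons(e, a), a, cons(cons(a, a), cons(a, cons(cons(a, a), cons(a, a)))))   [R3 at 3.1.1]
2. m(cons(e, a), a, cons(cons(a, a), cons(a, cons(cons(a, a), cons(a, a)))))  →  cons(e, a)   [R4 at ε]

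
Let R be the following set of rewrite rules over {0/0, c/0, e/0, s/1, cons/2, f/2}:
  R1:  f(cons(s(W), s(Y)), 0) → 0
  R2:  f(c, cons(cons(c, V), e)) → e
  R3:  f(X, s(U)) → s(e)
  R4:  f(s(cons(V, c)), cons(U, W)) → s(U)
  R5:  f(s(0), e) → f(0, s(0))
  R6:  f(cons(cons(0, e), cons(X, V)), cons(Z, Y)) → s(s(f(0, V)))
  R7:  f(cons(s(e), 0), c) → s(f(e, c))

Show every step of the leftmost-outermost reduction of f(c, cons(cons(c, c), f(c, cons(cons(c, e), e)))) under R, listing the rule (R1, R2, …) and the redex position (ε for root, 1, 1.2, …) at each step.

1. f(c, cons(cons(c, c), f(c, cons(cons(c, e), e))))  →  f(c, cons(cons(c, c), e))   [R2 at 2.2]
2. f(c, cons(cons(c, c), e))  →  e   [R2 at ε]

e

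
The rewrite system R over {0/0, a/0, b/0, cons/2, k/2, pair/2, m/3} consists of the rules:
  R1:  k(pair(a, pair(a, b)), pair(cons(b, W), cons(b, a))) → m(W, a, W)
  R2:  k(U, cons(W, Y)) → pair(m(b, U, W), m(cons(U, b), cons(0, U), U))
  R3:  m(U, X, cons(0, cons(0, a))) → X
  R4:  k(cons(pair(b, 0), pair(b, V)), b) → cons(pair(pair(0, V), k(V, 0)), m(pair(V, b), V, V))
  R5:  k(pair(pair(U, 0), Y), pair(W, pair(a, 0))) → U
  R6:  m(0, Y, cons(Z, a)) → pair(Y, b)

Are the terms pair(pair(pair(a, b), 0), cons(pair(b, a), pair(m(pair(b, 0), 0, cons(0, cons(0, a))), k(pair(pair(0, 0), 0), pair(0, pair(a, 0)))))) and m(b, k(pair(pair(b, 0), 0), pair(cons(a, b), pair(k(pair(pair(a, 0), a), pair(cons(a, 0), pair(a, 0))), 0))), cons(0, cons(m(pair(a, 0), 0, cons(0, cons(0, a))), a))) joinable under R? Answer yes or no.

no — NF(t₁) = pair(pair(pair(a, b), 0), cons(pair(b, a), pair(0, 0))), NF(t₂) = b

Reduce t₁ = pair(pair(pair(a, b), 0), cons(pair(b, a), pair(m(pair(b, 0), 0, cons(0, cons(0, a))), k(pair(pair(0, 0), 0), pair(0, pair(a, 0)))))):
1. pair(pair(pair(a, b), 0), cons(pair(b, a), pair(m(pair(b, 0), 0, cons(0, cons(0, a))), k(pair(pair(0, 0), 0), pair(0, pair(a, 0))))))  →  pair(pair(pair(a, b), 0), cons(pair(b, a), pair(0, k(pair(pair(0, 0), 0), pair(0, pair(a, 0))))))   [R3 at 2.2.1]
2. pair(pair(pair(a, b), 0), cons(pair(b, a), pair(0, k(pair(pair(0, 0), 0), pair(0, pair(a, 0))))))  →  pair(pair(pair(a, b), 0), cons(pair(b, a), pair(0, 0)))   [R5 at 2.2.2]

Reduce t₂ = m(b, k(pair(pair(b, 0), 0), pair(cons(a, b), pair(k(pair(pair(a, 0), a), pair(cons(a, 0), pair(a, 0))), 0))), cons(0, cons(m(pair(a, 0), 0, cons(0, cons(0, a))), a))):
1. m(b, k(pair(pair(b, 0), 0), pair(cons(a, b), pair(k(pair(pair(a, 0), a), pair(cons(a, 0), pair(a, 0))), 0))), cons(0, cons(m(pair(a, 0), 0, cons(0, cons(0, a))), a)))  →  m(b, k(pair(pair(b, 0), 0), pair(cons(a, b), pair(a, 0))), cons(0, cons(m(pair(a, 0), 0, cons(0, cons(0, a))), a)))   [R5 at 2.2.2.1]
2. m(b, k(pair(pair(b, 0), 0), pair(cons(a, b), pair(a, 0))), cons(0, cons(m(pair(a, 0), 0, cons(0, cons(0, a))), a)))  →  m(b, b, cons(0, cons(m(pair(a, 0), 0, cons(0, cons(0, a))), a)))   [R5 at 2]
3. m(b, b, cons(0, cons(m(pair(a, 0), 0, cons(0, cons(0, a))), a)))  →  m(b, b, cons(0, cons(0, a)))   [R3 at 3.2.1]
4. m(b, b, cons(0, cons(0, a)))  →  b   [R3 at ε]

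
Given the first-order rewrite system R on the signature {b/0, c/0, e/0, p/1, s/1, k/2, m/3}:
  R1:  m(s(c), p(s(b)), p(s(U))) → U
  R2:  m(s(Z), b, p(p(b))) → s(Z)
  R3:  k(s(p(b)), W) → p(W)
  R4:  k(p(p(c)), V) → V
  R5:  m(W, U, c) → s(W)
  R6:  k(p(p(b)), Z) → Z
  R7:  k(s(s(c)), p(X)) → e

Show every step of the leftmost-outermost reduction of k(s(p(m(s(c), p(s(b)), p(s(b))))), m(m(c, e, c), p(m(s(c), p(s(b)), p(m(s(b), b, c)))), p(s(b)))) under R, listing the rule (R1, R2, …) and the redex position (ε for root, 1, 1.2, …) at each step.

1. k(s(p(m(s(c), p(s(b)), p(s(b))))), m(m(c, e, c), p(m(s(c), p(s(b)), p(m(s(b), b, c)))), p(s(b))))  →  k(s(p(b)), m(m(c, e, c), p(m(s(c), p(s(b)), p(m(s(b), b, c)))), p(s(b))))   [R1 at 1.1.1]
2. k(s(p(b)), m(m(c, e, c), p(m(s(c), p(s(b)), p(m(s(b), b, c)))), p(s(b))))  →  p(m(m(c, e, c), p(m(s(c), p(s(b)), p(m(s(b), b, c)))), p(s(b))))   [R3 at ε]
3. p(m(m(c, e, c), p(m(s(c), p(s(b)), p(m(s(b), b, c)))), p(s(b))))  →  p(m(s(c), p(m(s(c), p(s(b)), p(m(s(b), b, c)))), p(s(b))))   [R5 at 1.1]
4. p(m(s(c), p(m(s(c), p(s(b)), p(m(s(b), b, c)))), p(s(b))))  →  p(m(s(c), p(m(s(c), p(s(b)), p(s(s(b))))), p(s(b))))   [R5 at 1.2.1.3.1]
5. p(m(s(c), p(m(s(c), p(s(b)), p(s(s(b))))), p(s(b))))  →  p(m(s(c), p(s(b)), p(s(b))))   [R1 at 1.2.1]
6. p(m(s(c), p(s(b)), p(s(b))))  →  p(b)   [R1 at 1]

p(b)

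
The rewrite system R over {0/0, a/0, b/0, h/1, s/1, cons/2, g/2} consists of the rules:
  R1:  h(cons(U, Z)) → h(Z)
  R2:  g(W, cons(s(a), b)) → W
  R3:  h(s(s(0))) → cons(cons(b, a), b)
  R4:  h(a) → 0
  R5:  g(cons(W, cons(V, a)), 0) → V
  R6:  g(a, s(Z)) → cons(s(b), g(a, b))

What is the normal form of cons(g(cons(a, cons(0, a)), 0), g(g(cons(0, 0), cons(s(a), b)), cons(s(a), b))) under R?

1. cons(g(cons(a, cons(0, a)), 0), g(g(cons(0, 0), cons(s(a), b)), cons(s(a), b)))  →  cons(0, g(g(cons(0, 0), cons(s(a), b)), cons(s(a), b)))   [R5 at 1]
2. cons(0, g(g(cons(0, 0), cons(s(a), b)), cons(s(a), b)))  →  cons(0, g(cons(0, 0), cons(s(a), b)))   [R2 at 2]
3. cons(0, g(cons(0, 0), cons(s(a), b)))  →  cons(0, cons(0, 0))   [R2 at 2]

cons(0, cons(0, 0))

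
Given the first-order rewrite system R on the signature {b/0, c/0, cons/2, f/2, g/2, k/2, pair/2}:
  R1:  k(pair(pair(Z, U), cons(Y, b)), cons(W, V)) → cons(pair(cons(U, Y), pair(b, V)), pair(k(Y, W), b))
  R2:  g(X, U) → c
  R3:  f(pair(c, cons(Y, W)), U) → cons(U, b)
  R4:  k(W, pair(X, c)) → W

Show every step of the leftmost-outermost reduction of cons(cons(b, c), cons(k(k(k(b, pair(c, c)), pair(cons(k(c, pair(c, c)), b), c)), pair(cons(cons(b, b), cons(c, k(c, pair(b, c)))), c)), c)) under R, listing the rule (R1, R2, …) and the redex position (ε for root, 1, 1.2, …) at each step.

cons(cons(b, c), cons(b, c))

1. cons(cons(b, c), cons(k(k(k(b, pair(c, c)), pair(cons(k(c, pair(c, c)), b), c)), pair(cons(cons(b, b), cons(c, k(c, pair(b, c)))), c)), c))  →  cons(cons(b, c), cons(k(k(b, pair(c, c)), pair(cons(k(c, pair(c, c)), b), c)), c))   [R4 at 2.1]
2. cons(cons(b, c), cons(k(k(b, pair(c, c)), pair(cons(k(c, pair(c, c)), b), c)), c))  →  cons(cons(b, c), cons(k(b, pair(c, c)), c))   [R4 at 2.1]
3. cons(cons(b, c), cons(k(b, pair(c, c)), c))  →  cons(cons(b, c), cons(b, c))   [R4 at 2.1]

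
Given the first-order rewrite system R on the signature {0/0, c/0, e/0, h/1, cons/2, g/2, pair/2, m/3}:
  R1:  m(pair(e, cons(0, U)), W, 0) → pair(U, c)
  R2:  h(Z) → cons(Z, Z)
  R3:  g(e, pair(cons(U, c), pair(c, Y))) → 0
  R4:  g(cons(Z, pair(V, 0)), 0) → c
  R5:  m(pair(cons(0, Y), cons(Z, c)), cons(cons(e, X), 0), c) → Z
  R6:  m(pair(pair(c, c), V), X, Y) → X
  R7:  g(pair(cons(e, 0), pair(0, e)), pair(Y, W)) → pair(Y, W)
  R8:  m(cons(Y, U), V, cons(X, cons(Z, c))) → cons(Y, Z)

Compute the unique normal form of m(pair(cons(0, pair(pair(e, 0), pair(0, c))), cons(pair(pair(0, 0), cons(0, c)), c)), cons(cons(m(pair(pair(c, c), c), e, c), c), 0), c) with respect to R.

1. m(pair(cons(0, pair(pair(e, 0), pair(0, c))), cons(pair(pair(0, 0), cons(0, c)), c)), cons(cons(m(pair(pair(c, c), c), e, c), c), 0), c)  →  m(pair(cons(0, pair(pair(e, 0), pair(0, c))), cons(pair(pair(0, 0), cons(0, c)), c)), cons(cons(e, c), 0), c)   [R6 at 2.1.1]
2. m(pair(cons(0, pair(pair(e, 0), pair(0, c))), cons(pair(pair(0, 0), cons(0, c)), c)), cons(cons(e, c), 0), c)  →  pair(pair(0, 0), cons(0, c))   [R5 at ε]

pair(pair(0, 0), cons(0, c))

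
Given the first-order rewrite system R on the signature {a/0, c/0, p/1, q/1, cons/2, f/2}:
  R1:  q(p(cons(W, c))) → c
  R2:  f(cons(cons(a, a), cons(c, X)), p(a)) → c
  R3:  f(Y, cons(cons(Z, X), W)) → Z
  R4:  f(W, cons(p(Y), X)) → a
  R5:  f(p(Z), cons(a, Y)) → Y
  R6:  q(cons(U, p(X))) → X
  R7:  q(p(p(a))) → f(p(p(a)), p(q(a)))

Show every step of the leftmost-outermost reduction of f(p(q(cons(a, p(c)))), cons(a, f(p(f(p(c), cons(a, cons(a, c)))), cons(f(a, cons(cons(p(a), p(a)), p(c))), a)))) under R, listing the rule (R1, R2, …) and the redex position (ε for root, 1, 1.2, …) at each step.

1. f(p(q(cons(a, p(c)))), cons(a, f(p(f(p(c), cons(a, cons(a, c)))), cons(f(a, cons(cons(p(a), p(a)), p(c))), a))))  →  f(p(f(p(c), cons(a, cons(a, c)))), cons(f(a, cons(cons(p(a), p(a)), p(c))), a))   [R5 at ε]
2. f(p(f(p(c), cons(a, cons(a, c)))), cons(f(a, cons(cons(p(a), p(a)), p(c))), a))  →  f(p(cons(a, c)), cons(f(a, cons(cons(p(a), p(a)), p(c))), a))   [R5 at 1.1]
3. f(p(cons(a, c)), cons(f(a, cons(cons(p(a), p(a)), p(c))), a))  →  f(p(cons(a, c)), cons(p(a), a))   [R3 at 2.1]
4. f(p(cons(a, c)), cons(p(a), a))  →  a   [R4 at ε]

a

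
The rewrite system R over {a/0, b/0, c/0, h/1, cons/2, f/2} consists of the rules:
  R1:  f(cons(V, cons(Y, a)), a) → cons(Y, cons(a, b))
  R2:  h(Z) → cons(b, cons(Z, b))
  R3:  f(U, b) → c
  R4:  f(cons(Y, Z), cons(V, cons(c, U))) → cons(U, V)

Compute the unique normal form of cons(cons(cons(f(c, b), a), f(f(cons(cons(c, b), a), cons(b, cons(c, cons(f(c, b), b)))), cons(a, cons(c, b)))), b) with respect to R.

cons(cons(cons(c, a), cons(b, a)), b)

1. cons(cons(cons(f(c, b), a), f(f(cons(cons(c, b), a), cons(b, cons(c, cons(f(c, b), b)))), cons(a, cons(c, b)))), b)  →  cons(cons(cons(c, a), f(f(cons(cons(c, b), a), cons(b, cons(c, cons(f(c, b), b)))), cons(a, cons(c, b)))), b)   [R3 at 1.1.1]
2. cons(cons(cons(c, a), f(f(cons(cons(c, b), a), cons(b, cons(c, cons(f(c, b), b)))), cons(a, cons(c, b)))), b)  →  cons(cons(cons(c, a), f(cons(cons(f(c, b), b), b), cons(a, cons(c, b)))), b)   [R4 at 1.2.1]
3. cons(cons(cons(c, a), f(cons(cons(f(c, b), b), b), cons(a, cons(c, b)))), b)  →  cons(cons(cons(c, a), cons(b, a)), b)   [R4 at 1.2]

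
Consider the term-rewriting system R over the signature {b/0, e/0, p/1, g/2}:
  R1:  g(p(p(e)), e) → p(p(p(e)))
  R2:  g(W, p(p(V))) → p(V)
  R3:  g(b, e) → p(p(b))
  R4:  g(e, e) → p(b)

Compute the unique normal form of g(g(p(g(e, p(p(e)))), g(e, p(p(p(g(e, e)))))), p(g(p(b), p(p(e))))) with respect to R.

1. g(g(p(g(e, p(p(e)))), g(e, p(p(p(g(e, e)))))), p(g(p(b), p(p(e)))))  →  g(g(p(p(e)), g(e, p(p(p(g(e, e)))))), p(g(p(b), p(p(e)))))   [R2 at 1.1.1]
2. g(g(p(p(e)), g(e, p(p(p(g(e, e)))))), p(g(p(b), p(p(e)))))  →  g(g(p(p(e)), p(p(g(e, e)))), p(g(p(b), p(p(e)))))   [R2 at 1.2]
3. g(g(p(p(e)), p(p(g(e, e)))), p(g(p(b), p(p(e)))))  →  g(p(g(e, e)), p(g(p(b), p(p(e)))))   [R2 at 1]
4. g(p(g(e, e)), p(g(p(b), p(p(e)))))  →  g(p(p(b)), p(g(p(b), p(p(e)))))   [R4 at 1.1]
5. g(p(p(b)), p(g(p(b), p(p(e)))))  →  g(p(p(b)), p(p(e)))   [R2 at 2.1]
6. g(p(p(b)), p(p(e)))  →  p(e)   [R2 at ε]

p(e)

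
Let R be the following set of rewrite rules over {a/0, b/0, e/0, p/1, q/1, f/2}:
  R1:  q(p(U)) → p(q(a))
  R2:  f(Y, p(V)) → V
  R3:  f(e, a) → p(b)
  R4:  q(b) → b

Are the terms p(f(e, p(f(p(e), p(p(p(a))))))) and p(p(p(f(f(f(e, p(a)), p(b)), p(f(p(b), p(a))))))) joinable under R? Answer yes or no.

yes — NF(t₁) = p(p(p(a))), NF(t₂) = p(p(p(a)))

Reduce t₁ = p(f(e, p(f(p(e), p(p(p(a))))))):
1. p(f(e, p(f(p(e), p(p(p(a)))))))  →  p(f(p(e), p(p(p(a)))))   [R2 at 1]
2. p(f(p(e), p(p(p(a)))))  →  p(p(p(a)))   [R2 at 1]

Reduce t₂ = p(p(p(f(f(f(e, p(a)), p(b)), p(f(p(b), p(a))))))):
1. p(p(p(f(f(f(e, p(a)), p(b)), p(f(p(b), p(a)))))))  →  p(p(p(f(p(b), p(a)))))   [R2 at 1.1.1]
2. p(p(p(f(p(b), p(a)))))  →  p(p(p(a)))   [R2 at 1.1.1]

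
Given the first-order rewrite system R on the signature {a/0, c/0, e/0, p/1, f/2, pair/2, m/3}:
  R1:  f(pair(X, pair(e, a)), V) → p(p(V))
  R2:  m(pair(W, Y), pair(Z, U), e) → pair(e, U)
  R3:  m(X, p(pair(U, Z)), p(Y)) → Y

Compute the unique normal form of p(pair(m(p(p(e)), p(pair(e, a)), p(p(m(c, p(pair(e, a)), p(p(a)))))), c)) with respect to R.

p(pair(p(p(a)), c))

1. p(pair(m(p(p(e)), p(pair(e, a)), p(p(m(c, p(pair(e, a)), p(p(a)))))), c))  →  p(pair(p(m(c, p(pair(e, a)), p(p(a)))), c))   [R3 at 1.1]
2. p(pair(p(m(c, p(pair(e, a)), p(p(a)))), c))  →  p(pair(p(p(a)), c))   [R3 at 1.1.1]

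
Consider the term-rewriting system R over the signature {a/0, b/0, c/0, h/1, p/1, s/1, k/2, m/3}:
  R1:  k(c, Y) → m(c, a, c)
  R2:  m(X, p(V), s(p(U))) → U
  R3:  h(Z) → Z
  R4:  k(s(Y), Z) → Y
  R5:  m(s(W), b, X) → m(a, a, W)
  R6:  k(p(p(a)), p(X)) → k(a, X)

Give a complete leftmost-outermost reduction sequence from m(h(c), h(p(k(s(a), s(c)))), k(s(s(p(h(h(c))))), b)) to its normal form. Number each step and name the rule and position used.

c

1. m(h(c), h(p(k(s(a), s(c)))), k(s(s(p(h(h(c))))), b))  →  m(c, h(p(k(s(a), s(c)))), k(s(s(p(h(h(c))))), b))   [R3 at 1]
2. m(c, h(p(k(s(a), s(c)))), k(s(s(p(h(h(c))))), b))  →  m(c, p(k(s(a), s(c))), k(s(s(p(h(h(c))))), b))   [R3 at 2]
3. m(c, p(k(s(a), s(c))), k(s(s(p(h(h(c))))), b))  →  m(c, p(a), k(s(s(p(h(h(c))))), b))   [R4 at 2.1]
4. m(c, p(a), k(s(s(p(h(h(c))))), b))  →  m(c, p(a), s(p(h(h(c)))))   [R4 at 3]
5. m(c, p(a), s(p(h(h(c)))))  →  h(h(c))   [R2 at ε]
6. h(h(c))  →  h(c)   [R3 at ε]
7. h(c)  →  c   [R3 at ε]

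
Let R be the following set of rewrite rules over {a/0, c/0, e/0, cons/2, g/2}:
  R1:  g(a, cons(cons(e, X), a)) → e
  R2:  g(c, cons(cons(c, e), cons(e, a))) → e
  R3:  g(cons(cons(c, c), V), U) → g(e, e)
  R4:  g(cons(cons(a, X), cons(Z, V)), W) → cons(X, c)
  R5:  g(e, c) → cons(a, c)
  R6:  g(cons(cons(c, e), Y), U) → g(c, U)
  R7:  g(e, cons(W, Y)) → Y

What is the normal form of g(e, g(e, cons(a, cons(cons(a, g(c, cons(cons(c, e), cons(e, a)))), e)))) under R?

1. g(e, g(e, cons(a, cons(cons(a, g(c, cons(cons(c, e), cons(e, a)))), e))))  →  g(e, cons(cons(a, g(c, cons(cons(c, e), cons(e, a)))), e))   [R7 at 2]
2. g(e, cons(cons(a, g(c, cons(cons(c, e), cons(e, a)))), e))  →  e   [R7 at ε]

e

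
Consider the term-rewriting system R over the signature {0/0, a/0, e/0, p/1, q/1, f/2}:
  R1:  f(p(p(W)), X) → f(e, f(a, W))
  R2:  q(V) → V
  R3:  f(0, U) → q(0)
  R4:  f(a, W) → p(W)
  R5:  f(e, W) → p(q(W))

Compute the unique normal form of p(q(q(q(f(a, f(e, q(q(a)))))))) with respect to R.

p(p(p(a)))

1. p(q(q(q(f(a, f(e, q(q(a))))))))  →  p(q(q(f(a, f(e, q(q(a)))))))   [R2 at 1]
2. p(q(q(f(a, f(e, q(q(a)))))))  →  p(q(f(a, f(e, q(q(a))))))   [R2 at 1]
3. p(q(f(a, f(e, q(q(a))))))  →  p(f(a, f(e, q(q(a)))))   [R2 at 1]
4. p(f(a, f(e, q(q(a)))))  →  p(p(f(e, q(q(a)))))   [R4 at 1]
5. p(p(f(e, q(q(a)))))  →  p(p(p(q(q(q(a))))))   [R5 at 1.1]
6. p(p(p(q(q(q(a))))))  →  p(p(p(q(q(a)))))   [R2 at 1.1.1]
7. p(p(p(q(q(a)))))  →  p(p(p(q(a))))   [R2 at 1.1.1]
8. p(p(p(q(a))))  →  p(p(p(a)))   [R2 at 1.1.1]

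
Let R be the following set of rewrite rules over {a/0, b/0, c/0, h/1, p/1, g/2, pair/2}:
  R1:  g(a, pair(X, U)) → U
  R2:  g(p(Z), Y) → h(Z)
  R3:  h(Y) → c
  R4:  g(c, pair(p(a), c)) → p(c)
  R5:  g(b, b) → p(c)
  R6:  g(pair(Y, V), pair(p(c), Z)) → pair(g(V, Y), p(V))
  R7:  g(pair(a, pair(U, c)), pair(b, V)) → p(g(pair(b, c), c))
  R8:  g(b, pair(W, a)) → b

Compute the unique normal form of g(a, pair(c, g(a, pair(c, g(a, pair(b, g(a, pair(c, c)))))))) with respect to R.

1. g(a, pair(c, g(a, pair(c, g(a, pair(b, g(a, pair(c, c))))))))  →  g(a, pair(c, g(a, pair(b, g(a, pair(c, c))))))   [R1 at ε]
2. g(a, pair(c, g(a, pair(b, g(a, pair(c, c))))))  →  g(a, pair(b, g(a, pair(c, c))))   [R1 at ε]
3. g(a, pair(b, g(a, pair(c, c))))  →  g(a, pair(c, c))   [R1 at ε]
4. g(a, pair(c, c))  →  c   [R1 at ε]

c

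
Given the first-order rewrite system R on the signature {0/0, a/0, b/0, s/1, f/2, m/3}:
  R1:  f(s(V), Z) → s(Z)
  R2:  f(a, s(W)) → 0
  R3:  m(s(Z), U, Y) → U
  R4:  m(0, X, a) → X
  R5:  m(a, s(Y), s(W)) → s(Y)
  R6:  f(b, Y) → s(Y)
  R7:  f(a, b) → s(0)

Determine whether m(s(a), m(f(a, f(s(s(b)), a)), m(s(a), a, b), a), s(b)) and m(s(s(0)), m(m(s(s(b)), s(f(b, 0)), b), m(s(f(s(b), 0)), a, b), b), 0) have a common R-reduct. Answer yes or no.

yes — NF(t₁) = a, NF(t₂) = a

Reduce t₁ = m(s(a), m(f(a, f(s(s(b)), a)), m(s(a), a, b), a), s(b)):
1. m(s(a), m(f(a, f(s(s(b)), a)), m(s(a), a, b), a), s(b))  →  m(f(a, f(s(s(b)), a)), m(s(a), a, b), a)   [R3 at ε]
2. m(f(a, f(s(s(b)), a)), m(s(a), a, b), a)  →  m(f(a, s(a)), m(s(a), a, b), a)   [R1 at 1.2]
3. m(f(a, s(a)), m(s(a), a, b), a)  →  m(0, m(s(a), a, b), a)   [R2 at 1]
4. m(0, m(s(a), a, b), a)  →  m(s(a), a, b)   [R4 at ε]
5. m(s(a), a, b)  →  a   [R3 at ε]

Reduce t₂ = m(s(s(0)), m(m(s(s(b)), s(f(b, 0)), b), m(s(f(s(b), 0)), a, b), b), 0):
1. m(s(s(0)), m(m(s(s(b)), s(f(b, 0)), b), m(s(f(s(b), 0)), a, b), b), 0)  →  m(m(s(s(b)), s(f(b, 0)), b), m(s(f(s(b), 0)), a, b), b)   [R3 at ε]
2. m(m(s(s(b)), s(f(b, 0)), b), m(s(f(s(b), 0)), a, b), b)  →  m(s(f(b, 0)), m(s(f(s(b), 0)), a, b), b)   [R3 at 1]
3. m(s(f(b, 0)), m(s(f(s(b), 0)), a, b), b)  →  m(s(f(s(b), 0)), a, b)   [R3 at ε]
4. m(s(f(s(b), 0)), a, b)  →  a   [R3 at ε]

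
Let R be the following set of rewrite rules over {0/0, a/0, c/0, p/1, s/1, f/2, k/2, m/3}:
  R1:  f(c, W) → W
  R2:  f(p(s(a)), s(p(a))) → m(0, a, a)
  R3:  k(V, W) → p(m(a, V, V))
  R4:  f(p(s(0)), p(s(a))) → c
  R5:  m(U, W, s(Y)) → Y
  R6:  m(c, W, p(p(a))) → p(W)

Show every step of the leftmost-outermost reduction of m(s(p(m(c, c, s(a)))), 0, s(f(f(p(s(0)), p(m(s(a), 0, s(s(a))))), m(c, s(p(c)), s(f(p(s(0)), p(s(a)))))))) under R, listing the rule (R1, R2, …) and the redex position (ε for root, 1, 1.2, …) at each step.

c

1. m(s(p(m(c, c, s(a)))), 0, s(f(f(p(s(0)), p(m(s(a), 0, s(s(a))))), m(c, s(p(c)), s(f(p(s(0)), p(s(a))))))))  →  f(f(p(s(0)), p(m(s(a), 0, s(s(a))))), m(c, s(p(c)), s(f(p(s(0)), p(s(a))))))   [R5 at ε]
2. f(f(p(s(0)), p(m(s(a), 0, s(s(a))))), m(c, s(p(c)), s(f(p(s(0)), p(s(a))))))  →  f(f(p(s(0)), p(s(a))), m(c, s(p(c)), s(f(p(s(0)), p(s(a))))))   [R5 at 1.2.1]
3. f(f(p(s(0)), p(s(a))), m(c, s(p(c)), s(f(p(s(0)), p(s(a))))))  →  f(c, m(c, s(p(c)), s(f(p(s(0)), p(s(a))))))   [R4 at 1]
4. f(c, m(c, s(p(c)), s(f(p(s(0)), p(s(a))))))  →  m(c, s(p(c)), s(f(p(s(0)), p(s(a)))))   [R1 at ε]
5. m(c, s(p(c)), s(f(p(s(0)), p(s(a)))))  →  f(p(s(0)), p(s(a)))   [R5 at ε]
6. f(p(s(0)), p(s(a)))  →  c   [R4 at ε]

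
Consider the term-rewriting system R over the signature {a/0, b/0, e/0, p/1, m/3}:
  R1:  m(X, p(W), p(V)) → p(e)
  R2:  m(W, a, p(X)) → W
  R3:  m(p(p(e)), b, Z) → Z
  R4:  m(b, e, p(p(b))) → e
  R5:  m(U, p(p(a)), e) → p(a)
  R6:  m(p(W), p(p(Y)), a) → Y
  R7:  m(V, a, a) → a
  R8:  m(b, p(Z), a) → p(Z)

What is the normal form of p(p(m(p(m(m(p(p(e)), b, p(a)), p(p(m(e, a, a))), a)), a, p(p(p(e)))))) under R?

1. p(p(m(p(m(m(p(p(e)), b, p(a)), p(p(m(e, a, a))), a)), a, p(p(p(e))))))  →  p(p(p(m(m(p(p(e)), b, p(a)), p(p(m(e, a, a))), a))))   [R2 at 1.1]
2. p(p(p(m(m(p(p(e)), b, p(a)), p(p(m(e, a, a))), a))))  →  p(p(p(m(p(a), p(p(m(e, a, a))), a))))   [R3 at 1.1.1.1]
3. p(p(p(m(p(a), p(p(m(e, a, a))), a))))  →  p(p(p(m(e, a, a))))   [R6 at 1.1.1]
4. p(p(p(m(e, a, a))))  →  p(p(p(a)))   [R7 at 1.1.1]

p(p(p(a)))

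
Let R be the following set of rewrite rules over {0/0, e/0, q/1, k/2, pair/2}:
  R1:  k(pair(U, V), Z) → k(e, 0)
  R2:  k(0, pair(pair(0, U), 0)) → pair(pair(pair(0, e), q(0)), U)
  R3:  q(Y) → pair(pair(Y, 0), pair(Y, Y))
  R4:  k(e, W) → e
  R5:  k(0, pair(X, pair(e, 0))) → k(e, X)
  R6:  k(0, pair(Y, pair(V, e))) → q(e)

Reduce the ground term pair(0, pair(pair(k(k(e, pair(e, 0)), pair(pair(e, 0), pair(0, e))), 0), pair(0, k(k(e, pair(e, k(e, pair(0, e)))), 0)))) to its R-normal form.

pair(0, pair(pair(e, 0), pair(0, e)))

1. pair(0, pair(pair(k(k(e, pair(e, 0)), pair(pair(e, 0), pair(0, e))), 0), pair(0, k(k(e, pair(e, k(e, pair(0, e)))), 0))))  →  pair(0, pair(pair(k(e, pair(pair(e, 0), pair(0, e))), 0), pair(0, k(k(e, pair(e, k(e, pair(0, e)))), 0))))   [R4 at 2.1.1.1]
2. pair(0, pair(pair(k(e, pair(pair(e, 0), pair(0, e))), 0), pair(0, k(k(e, pair(e, k(e, pair(0, e)))), 0))))  →  pair(0, pair(pair(e, 0), pair(0, k(k(e, pair(e, k(e, pair(0, e)))), 0))))   [R4 at 2.1.1]
3. pair(0, pair(pair(e, 0), pair(0, k(k(e, pair(e, k(e, pair(0, e)))), 0))))  →  pair(0, pair(pair(e, 0), pair(0, k(e, 0))))   [R4 at 2.2.2.1]
4. pair(0, pair(pair(e, 0), pair(0, k(e, 0))))  →  pair(0, pair(pair(e, 0), pair(0, e)))   [R4 at 2.2.2]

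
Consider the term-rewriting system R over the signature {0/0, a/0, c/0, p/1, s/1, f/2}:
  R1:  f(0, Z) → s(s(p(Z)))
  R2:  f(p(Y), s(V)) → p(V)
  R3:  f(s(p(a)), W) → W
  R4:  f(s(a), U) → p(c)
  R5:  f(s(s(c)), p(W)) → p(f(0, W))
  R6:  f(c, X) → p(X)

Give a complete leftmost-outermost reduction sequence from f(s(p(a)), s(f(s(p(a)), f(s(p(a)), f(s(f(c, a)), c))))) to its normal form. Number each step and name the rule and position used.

1. f(s(p(a)), s(f(s(p(a)), f(s(p(a)), f(s(f(c, a)), c)))))  →  s(f(s(p(a)), f(s(p(a)), f(s(f(c, a)), c))))   [R3 at ε]
2. s(f(s(p(a)), f(s(p(a)), f(s(f(c, a)), c))))  →  s(f(s(p(a)), f(s(f(c, a)), c)))   [R3 at 1]
3. s(f(s(p(a)), f(s(f(c, a)), c)))  →  s(f(s(f(c, a)), c))   [R3 at 1]
4. s(f(s(f(c, a)), c))  →  s(f(s(p(a)), c))   [R6 at 1.1.1]
5. s(f(s(p(a)), c))  →  s(c)   [R3 at 1]

s(c)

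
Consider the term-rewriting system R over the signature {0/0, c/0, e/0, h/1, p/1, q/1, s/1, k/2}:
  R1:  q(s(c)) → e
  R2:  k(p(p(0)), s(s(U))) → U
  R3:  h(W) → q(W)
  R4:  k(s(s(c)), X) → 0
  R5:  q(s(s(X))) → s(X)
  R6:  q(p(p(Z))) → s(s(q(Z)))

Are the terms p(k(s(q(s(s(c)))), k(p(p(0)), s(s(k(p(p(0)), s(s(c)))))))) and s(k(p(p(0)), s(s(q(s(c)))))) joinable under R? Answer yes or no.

no — NF(t₁) = p(0), NF(t₂) = s(e)

Reduce t₁ = p(k(s(q(s(s(c)))), k(p(p(0)), s(s(k(p(p(0)), s(s(c)))))))):
1. p(k(s(q(s(s(c)))), k(p(p(0)), s(s(k(p(p(0)), s(s(c))))))))  →  p(k(s(s(c)), k(p(p(0)), s(s(k(p(p(0)), s(s(c))))))))   [R5 at 1.1.1]
2. p(k(s(s(c)), k(p(p(0)), s(s(k(p(p(0)), s(s(c))))))))  →  p(0)   [R4 at 1]

Reduce t₂ = s(k(p(p(0)), s(s(q(s(c)))))):
1. s(k(p(p(0)), s(s(q(s(c))))))  →  s(q(s(c)))   [R2 at 1]
2. s(q(s(c)))  →  s(e)   [R1 at 1]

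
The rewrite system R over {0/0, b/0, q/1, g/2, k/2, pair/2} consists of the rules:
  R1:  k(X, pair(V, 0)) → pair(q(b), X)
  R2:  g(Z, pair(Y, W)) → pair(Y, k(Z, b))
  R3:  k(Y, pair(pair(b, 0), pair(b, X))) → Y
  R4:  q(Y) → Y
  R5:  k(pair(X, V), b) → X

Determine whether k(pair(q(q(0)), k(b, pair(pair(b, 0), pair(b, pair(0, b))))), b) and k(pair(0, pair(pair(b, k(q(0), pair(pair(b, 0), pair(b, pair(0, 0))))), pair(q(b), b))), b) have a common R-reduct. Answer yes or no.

Reduce t₁ = k(pair(q(q(0)), k(b, pair(pair(b, 0), pair(b, pair(0, b))))), b):
1. k(pair(q(q(0)), k(b, pair(pair(b, 0), pair(b, pair(0, b))))), b)  →  q(q(0))   [R5 at ε]
2. q(q(0))  →  q(0)   [R4 at ε]
3. q(0)  →  0   [R4 at ε]

Reduce t₂ = k(pair(0, pair(pair(b, k(q(0), pair(pair(b, 0), pair(b, pair(0, 0))))), pair(q(b), b))), b):
1. k(pair(0, pair(pair(b, k(q(0), pair(pair(b, 0), pair(b, pair(0, 0))))), pair(q(b), b))), b)  →  0   [R5 at ε]

yes — NF(t₁) = 0, NF(t₂) = 0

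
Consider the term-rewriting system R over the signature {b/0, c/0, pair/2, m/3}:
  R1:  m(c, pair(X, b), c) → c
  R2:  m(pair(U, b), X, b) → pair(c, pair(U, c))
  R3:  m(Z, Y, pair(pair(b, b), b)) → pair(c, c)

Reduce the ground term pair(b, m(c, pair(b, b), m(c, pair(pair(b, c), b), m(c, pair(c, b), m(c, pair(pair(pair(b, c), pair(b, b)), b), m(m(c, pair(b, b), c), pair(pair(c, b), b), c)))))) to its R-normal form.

1. pair(b, m(c, pair(b, b), m(c, pair(pair(b, c), b), m(c, pair(c, b), m(c, pair(pair(pair(b, c), pair(b, b)), b), m(m(c, pair(b, b), c), pair(pair(c, b), b), c))))))  →  pair(b, m(c, pair(b, b), m(c, pair(pair(b, c), b), m(c, pair(c, b), m(c, pair(pair(pair(b, c), pair(b, b)), b), m(c, pair(pair(c, b), b), c))))))   [R1 at 2.3.3.3.3.1]
2. pair(b, m(c, pair(b, b), m(c, pair(pair(b, c), b), m(c, pair(c, b), m(c, pair(pair(pair(b, c), pair(b, b)), b), m(c, pair(pair(c, b), b), c))))))  →  pair(b, m(c, pair(b, b), m(c, pair(pair(b, c), b), m(c, pair(c, b), m(c, pair(pair(pair(b, c), pair(b, b)), b), c)))))   [R1 at 2.3.3.3.3]
3. pair(b, m(c, pair(b, b), m(c, pair(pair(b, c), b), m(c, pair(c, b), m(c, pair(pair(pair(b, c), pair(b, b)), b), c)))))  →  pair(b, m(c, pair(b, b), m(c, pair(pair(b, c), b), m(c, pair(c, b), c))))   [R1 at 2.3.3.3]
4. pair(b, m(c, pair(b, b), m(c, pair(pair(b, c), b), m(c, pair(c, b), c))))  →  pair(b, m(c, pair(b, b), m(c, pair(pair(b, c), b), c)))   [R1 at 2.3.3]
5. pair(b, m(c, pair(b, b), m(c, pair(pair(b, c), b), c)))  →  pair(b, m(c, pair(b, b), c))   [R1 at 2.3]
6. pair(b, m(c, pair(b, b), c))  →  pair(b, c)   [R1 at 2]

pair(b, c)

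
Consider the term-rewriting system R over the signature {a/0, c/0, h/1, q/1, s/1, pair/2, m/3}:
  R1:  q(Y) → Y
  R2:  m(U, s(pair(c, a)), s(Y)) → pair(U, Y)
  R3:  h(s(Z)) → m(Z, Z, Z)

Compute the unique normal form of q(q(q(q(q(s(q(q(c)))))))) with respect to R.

s(c)

1. q(q(q(q(q(s(q(q(c))))))))  →  q(q(q(q(s(q(q(c)))))))   [R1 at ε]
2. q(q(q(q(s(q(q(c)))))))  →  q(q(q(s(q(q(c))))))   [R1 at ε]
3. q(q(q(s(q(q(c))))))  →  q(q(s(q(q(c)))))   [R1 at ε]
4. q(q(s(q(q(c)))))  →  q(s(q(q(c))))   [R1 at ε]
5. q(s(q(q(c))))  →  s(q(q(c)))   [R1 at ε]
6. s(q(q(c)))  →  s(q(c))   [R1 at 1]
7. s(q(c))  →  s(c)   [R1 at 1]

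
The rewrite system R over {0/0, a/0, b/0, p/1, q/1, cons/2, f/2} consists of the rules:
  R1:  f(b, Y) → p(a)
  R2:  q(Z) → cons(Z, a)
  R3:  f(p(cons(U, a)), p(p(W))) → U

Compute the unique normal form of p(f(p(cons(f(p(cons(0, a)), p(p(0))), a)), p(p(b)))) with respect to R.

p(0)

1. p(f(p(cons(f(p(cons(0, a)), p(p(0))), a)), p(p(b))))  →  p(f(p(cons(0, a)), p(p(0))))   [R3 at 1]
2. p(f(p(cons(0, a)), p(p(0))))  →  p(0)   [R3 at 1]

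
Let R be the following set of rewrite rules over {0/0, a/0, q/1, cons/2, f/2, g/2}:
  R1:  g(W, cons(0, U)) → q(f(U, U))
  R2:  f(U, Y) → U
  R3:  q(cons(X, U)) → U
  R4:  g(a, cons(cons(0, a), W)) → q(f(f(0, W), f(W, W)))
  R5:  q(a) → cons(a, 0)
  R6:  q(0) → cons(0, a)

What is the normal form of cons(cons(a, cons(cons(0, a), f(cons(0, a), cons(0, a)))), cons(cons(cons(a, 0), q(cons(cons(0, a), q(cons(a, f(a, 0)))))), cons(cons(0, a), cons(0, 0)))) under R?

1. cons(cons(a, cons(cons(0, a), f(cons(0, a), cons(0, a)))), cons(cons(cons(a, 0), q(cons(cons(0, a), q(cons(a, f(a, 0)))))), cons(cons(0, a), cons(0, 0))))  →  cons(cons(a, cons(cons(0, a), cons(0, a))), cons(cons(cons(a, 0), q(cons(cons(0, a), q(cons(a, f(a, 0)))))), cons(cons(0, a), cons(0, 0))))   [R2 at 1.2.2]
2. cons(cons(a, cons(cons(0, a), cons(0, a))), cons(cons(cons(a, 0), q(cons(cons(0, a), q(cons(a, f(a, 0)))))), cons(cons(0, a), cons(0, 0))))  →  cons(cons(a, cons(cons(0, a), cons(0, a))), cons(cons(cons(a, 0), q(cons(a, f(a, 0)))), cons(cons(0, a), cons(0, 0))))   [R3 at 2.1.2]
3. cons(cons(a, cons(cons(0, a), cons(0, a))), cons(cons(cons(a, 0), q(cons(a, f(a, 0)))), cons(cons(0, a), cons(0, 0))))  →  cons(cons(a, cons(cons(0, a), cons(0, a))), cons(cons(cons(a, 0), f(a, 0)), cons(cons(0, a), cons(0, 0))))   [R3 at 2.1.2]
4. cons(cons(a, cons(cons(0, a), cons(0, a))), cons(cons(cons(a, 0), f(a, 0)), cons(cons(0, a), cons(0, 0))))  →  cons(cons(a, cons(cons(0, a), cons(0, a))), cons(cons(cons(a, 0), a), cons(cons(0, a), cons(0, 0))))   [R2 at 2.1.2]

cons(cons(a, cons(cons(0, a), cons(0, a))), cons(cons(cons(a, 0), a), cons(cons(0, a), cons(0, 0))))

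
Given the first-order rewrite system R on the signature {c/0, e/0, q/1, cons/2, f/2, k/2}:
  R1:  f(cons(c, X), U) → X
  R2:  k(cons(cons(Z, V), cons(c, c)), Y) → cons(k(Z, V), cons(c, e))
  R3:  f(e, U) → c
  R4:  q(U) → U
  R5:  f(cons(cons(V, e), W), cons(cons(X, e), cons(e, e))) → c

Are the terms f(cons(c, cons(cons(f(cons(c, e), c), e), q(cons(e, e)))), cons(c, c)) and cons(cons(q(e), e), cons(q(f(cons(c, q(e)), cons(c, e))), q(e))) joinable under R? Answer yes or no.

Reduce t₁ = f(cons(c, cons(cons(f(cons(c, e), c), e), q(cons(e, e)))), cons(c, c)):
1. f(cons(c, cons(cons(f(cons(c, e), c), e), q(cons(e, e)))), cons(c, c))  →  cons(cons(f(cons(c, e), c), e), q(cons(e, e)))   [R1 at ε]
2. cons(cons(f(cons(c, e), c), e), q(cons(e, e)))  →  cons(cons(e, e), q(cons(e, e)))   [R1 at 1.1]
3. cons(cons(e, e), q(cons(e, e)))  →  cons(cons(e, e), cons(e, e))   [R4 at 2]

Reduce t₂ = cons(cons(q(e), e), cons(q(f(cons(c, q(e)), cons(c, e))), q(e))):
1. cons(cons(q(e), e), cons(q(f(cons(c, q(e)), cons(c, e))), q(e)))  →  cons(cons(e, e), cons(q(f(cons(c, q(e)), cons(c, e))), q(e)))   [R4 at 1.1]
2. cons(cons(e, e), cons(q(f(cons(c, q(e)), cons(c, e))), q(e)))  →  cons(cons(e, e), cons(f(cons(c, q(e)), cons(c, e)), q(e)))   [R4 at 2.1]
3. cons(cons(e, e), cons(f(cons(c, q(e)), cons(c, e)), q(e)))  →  cons(cons(e, e), cons(q(e), q(e)))   [R1 at 2.1]
4. cons(cons(e, e), cons(q(e), q(e)))  →  cons(cons(e, e), cons(e, q(e)))   [R4 at 2.1]
5. cons(cons(e, e), cons(e, q(e)))  →  cons(cons(e, e), cons(e, e))   [R4 at 2.2]

yes — NF(t₁) = cons(cons(e, e), cons(e, e)), NF(t₂) = cons(cons(e, e), cons(e, e))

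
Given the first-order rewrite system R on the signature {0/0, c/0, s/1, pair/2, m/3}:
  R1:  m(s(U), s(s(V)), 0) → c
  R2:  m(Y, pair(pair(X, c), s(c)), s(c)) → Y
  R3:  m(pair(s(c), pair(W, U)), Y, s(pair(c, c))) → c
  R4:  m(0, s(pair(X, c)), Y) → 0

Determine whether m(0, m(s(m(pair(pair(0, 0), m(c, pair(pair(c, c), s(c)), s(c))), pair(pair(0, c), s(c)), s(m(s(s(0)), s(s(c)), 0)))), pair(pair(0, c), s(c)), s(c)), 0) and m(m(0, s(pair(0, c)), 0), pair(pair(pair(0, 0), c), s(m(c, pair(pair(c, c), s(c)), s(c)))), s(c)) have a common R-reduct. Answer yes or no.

yes — NF(t₁) = 0, NF(t₂) = 0

Reduce t₁ = m(0, m(s(m(pair(pair(0, 0), m(c, pair(pair(c, c), s(c)), s(c))), pair(pair(0, c), s(c)), s(m(s(s(0)), s(s(c)), 0)))), pair(pair(0, c), s(c)), s(c)), 0):
1. m(0, m(s(m(pair(pair(0, 0), m(c, pair(pair(c, c), s(c)), s(c))), pair(pair(0, c), s(c)), s(m(s(s(0)), s(s(c)), 0)))), pair(pair(0, c), s(c)), s(c)), 0)  →  m(0, s(m(pair(pair(0, 0), m(c, pair(pair(c, c), s(c)), s(c))), pair(pair(0, c), s(c)), s(m(s(s(0)), s(s(c)), 0)))), 0)   [R2 at 2]
2. m(0, s(m(pair(pair(0, 0), m(c, pair(pair(c, c), s(c)), s(c))), pair(pair(0, c), s(c)), s(m(s(s(0)), s(s(c)), 0)))), 0)  →  m(0, s(m(pair(pair(0, 0), c), pair(pair(0, c), s(c)), s(m(s(s(0)), s(s(c)), 0)))), 0)   [R2 at 2.1.1.2]
3. m(0, s(m(pair(pair(0, 0), c), pair(pair(0, c), s(c)), s(m(s(s(0)), s(s(c)), 0)))), 0)  →  m(0, s(m(pair(pair(0, 0), c), pair(pair(0, c), s(c)), s(c))), 0)   [R1 at 2.1.3.1]
4. m(0, s(m(pair(pair(0, 0), c), pair(pair(0, c), s(c)), s(c))), 0)  →  m(0, s(pair(pair(0, 0), c)), 0)   [R2 at 2.1]
5. m(0, s(pair(pair(0, 0), c)), 0)  →  0   [R4 at ε]

Reduce t₂ = m(m(0, s(pair(0, c)), 0), pair(pair(pair(0, 0), c), s(m(c, pair(pair(c, c), s(c)), s(c)))), s(c)):
1. m(m(0, s(pair(0, c)), 0), pair(pair(pair(0, 0), c), s(m(c, pair(pair(c, c), s(c)), s(c)))), s(c))  →  m(0, pair(pair(pair(0, 0), c), s(m(c, pair(pair(c, c), s(c)), s(c)))), s(c))   [R4 at 1]
2. m(0, pair(pair(pair(0, 0), c), s(m(c, pair(pair(c, c), s(c)), s(c)))), s(c))  →  m(0, pair(pair(pair(0, 0), c), s(c)), s(c))   [R2 at 2.2.1]
3. m(0, pair(pair(pair(0, 0), c), s(c)), s(c))  →  0   [R2 at ε]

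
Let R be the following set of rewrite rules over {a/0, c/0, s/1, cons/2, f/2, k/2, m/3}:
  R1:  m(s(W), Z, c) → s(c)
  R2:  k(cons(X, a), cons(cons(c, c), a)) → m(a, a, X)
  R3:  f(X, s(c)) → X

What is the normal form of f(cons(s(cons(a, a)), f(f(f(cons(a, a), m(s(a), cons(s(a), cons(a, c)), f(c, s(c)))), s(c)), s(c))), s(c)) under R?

cons(s(cons(a, a)), cons(a, a))

1. f(cons(s(cons(a, a)), f(f(f(cons(a, a), m(s(a), cons(s(a), cons(a, c)), f(c, s(c)))), s(c)), s(c))), s(c))  →  cons(s(cons(a, a)), f(f(f(cons(a, a), m(s(a), cons(s(a), cons(a, c)), f(c, s(c)))), s(c)), s(c)))   [R3 at ε]
2. cons(s(cons(a, a)), f(f(f(cons(a, a), m(s(a), cons(s(a), cons(a, c)), f(c, s(c)))), s(c)), s(c)))  →  cons(s(cons(a, a)), f(f(cons(a, a), m(s(a), cons(s(a), cons(a, c)), f(c, s(c)))), s(c)))   [R3 at 2]
3. cons(s(cons(a, a)), f(f(cons(a, a), m(s(a), cons(s(a), cons(a, c)), f(c, s(c)))), s(c)))  →  cons(s(cons(a, a)), f(cons(a, a), m(s(a), cons(s(a), cons(a, c)), f(c, s(c)))))   [R3 at 2]
4. cons(s(cons(a, a)), f(cons(a, a), m(s(a), cons(s(a), cons(a, c)), f(c, s(c)))))  →  cons(s(cons(a, a)), f(cons(a, a), m(s(a), cons(s(a), cons(a, c)), c)))   [R3 at 2.2.3]
5. cons(s(cons(a, a)), f(cons(a, a), m(s(a), cons(s(a), cons(a, c)), c)))  →  cons(s(cons(a, a)), f(cons(a, a), s(c)))   [R1 at 2.2]
6. cons(s(cons(a, a)), f(cons(a, a), s(c)))  →  cons(s(cons(a, a)), cons(a, a))   [R3 at 2]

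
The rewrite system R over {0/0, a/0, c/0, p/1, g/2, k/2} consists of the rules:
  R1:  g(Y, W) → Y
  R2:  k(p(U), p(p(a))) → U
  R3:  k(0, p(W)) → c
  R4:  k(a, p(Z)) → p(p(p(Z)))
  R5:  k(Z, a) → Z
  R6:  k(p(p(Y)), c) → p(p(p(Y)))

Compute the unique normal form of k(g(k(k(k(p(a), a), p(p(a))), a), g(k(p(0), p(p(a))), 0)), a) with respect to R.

a

1. k(g(k(k(k(p(a), a), p(p(a))), a), g(k(p(0), p(p(a))), 0)), a)  →  g(k(k(k(p(a), a), p(p(a))), a), g(k(p(0), p(p(a))), 0))   [R5 at ε]
2. g(k(k(k(p(a), a), p(p(a))), a), g(k(p(0), p(p(a))), 0))  →  k(k(k(p(a), a), p(p(a))), a)   [R1 at ε]
3. k(k(k(p(a), a), p(p(a))), a)  →  k(k(p(a), a), p(p(a)))   [R5 at ε]
4. k(k(p(a), a), p(p(a)))  →  k(p(a), p(p(a)))   [R5 at 1]
5. k(p(a), p(p(a)))  →  a   [R2 at ε]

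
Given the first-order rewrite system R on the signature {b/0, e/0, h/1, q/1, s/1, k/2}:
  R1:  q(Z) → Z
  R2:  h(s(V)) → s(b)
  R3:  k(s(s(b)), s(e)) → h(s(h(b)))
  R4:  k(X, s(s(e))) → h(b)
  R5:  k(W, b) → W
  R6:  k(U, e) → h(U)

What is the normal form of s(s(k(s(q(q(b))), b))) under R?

s(s(s(b)))

1. s(s(k(s(q(q(b))), b)))  →  s(s(s(q(q(b)))))   [R5 at 1.1]
2. s(s(s(q(q(b)))))  →  s(s(s(q(b))))   [R1 at 1.1.1]
3. s(s(s(q(b))))  →  s(s(s(b)))   [R1 at 1.1.1]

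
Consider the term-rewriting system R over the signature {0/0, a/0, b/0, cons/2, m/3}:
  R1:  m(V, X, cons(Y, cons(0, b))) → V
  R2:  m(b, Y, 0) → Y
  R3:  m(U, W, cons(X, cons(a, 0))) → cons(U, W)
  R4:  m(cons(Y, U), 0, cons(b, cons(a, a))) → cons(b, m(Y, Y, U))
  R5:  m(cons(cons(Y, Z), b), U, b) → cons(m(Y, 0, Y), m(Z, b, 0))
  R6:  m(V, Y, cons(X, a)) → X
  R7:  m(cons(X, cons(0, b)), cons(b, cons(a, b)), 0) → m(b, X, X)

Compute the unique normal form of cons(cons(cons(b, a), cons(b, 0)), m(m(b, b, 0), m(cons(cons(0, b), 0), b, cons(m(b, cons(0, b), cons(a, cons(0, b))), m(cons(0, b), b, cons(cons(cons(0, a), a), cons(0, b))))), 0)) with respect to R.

1. cons(cons(cons(b, a), cons(b, 0)), m(m(b, b, 0), m(cons(cons(0, b), 0), b, cons(m(b, cons(0, b), cons(a, cons(0, b))), m(cons(0, b), b, cons(cons(cons(0, a), a), cons(0, b))))), 0))  →  cons(cons(cons(b, a), cons(b, 0)), m(b, m(cons(cons(0, b), 0), b, cons(m(b, cons(0, b), cons(a, cons(0, b))), m(cons(0, b), b, cons(cons(cons(0, a), a), cons(0, b))))), 0))   [R2 at 2.1]
2. cons(cons(cons(b, a), cons(b, 0)), m(b, m(cons(cons(0, b), 0), b, cons(m(b, cons(0, b), cons(a, cons(0, b))), m(cons(0, b), b, cons(cons(cons(0, a), a), cons(0, b))))), 0))  →  cons(cons(cons(b, a), cons(b, 0)), m(cons(cons(0, b), 0), b, cons(m(b, cons(0, b), cons(a, cons(0, b))), m(cons(0, b), b, cons(cons(cons(0, a), a), cons(0, b))))))   [R2 at 2]
3. cons(cons(cons(b, a), cons(b, 0)), m(cons(cons(0, b), 0), b, cons(m(b, cons(0, b), cons(a, cons(0, b))), m(cons(0, b), b, cons(cons(cons(0, a), a), cons(0, b))))))  →  cons(cons(cons(b, a), cons(b, 0)), m(cons(cons(0, b), 0), b, cons(b, m(cons(0, b), b, cons(cons(cons(0, a), a), cons(0, b))))))   [R1 at 2.3.1]
4. cons(cons(cons(b, a), cons(b, 0)), m(cons(cons(0, b), 0), b, cons(b, m(cons(0, b), b, cons(cons(cons(0, a), a), cons(0, b))))))  →  cons(cons(cons(b, a), cons(b, 0)), m(cons(cons(0, b), 0), b, cons(b, cons(0, b))))   [R1 at 2.3.2]
5. cons(cons(cons(b, a), cons(b, 0)), m(cons(cons(0, b), 0), b, cons(b, cons(0, b))))  →  cons(cons(cons(b, a), cons(b, 0)), cons(cons(0, b), 0))   [R1 at 2]

cons(cons(cons(b, a), cons(b, 0)), cons(cons(0, b), 0))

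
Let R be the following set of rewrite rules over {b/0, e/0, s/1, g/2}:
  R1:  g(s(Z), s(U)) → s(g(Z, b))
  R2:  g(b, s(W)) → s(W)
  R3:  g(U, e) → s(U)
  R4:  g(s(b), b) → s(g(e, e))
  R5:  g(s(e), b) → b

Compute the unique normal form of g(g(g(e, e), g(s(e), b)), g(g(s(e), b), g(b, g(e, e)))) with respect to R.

1. g(g(g(e, e), g(s(e), b)), g(g(s(e), b), g(b, g(e, e))))  →  g(g(s(e), g(s(e), b)), g(g(s(e), b), g(b, g(e, e))))   [R3 at 1.1]
2. g(g(s(e), g(s(e), b)), g(g(s(e), b), g(b, g(e, e))))  →  g(g(s(e), b), g(g(s(e), b), g(b, g(e, e))))   [R5 at 1.2]
3. g(g(s(e), b), g(g(s(e), b), g(b, g(e, e))))  →  g(b, g(g(s(e), b), g(b, g(e, e))))   [R5 at 1]
4. g(b, g(g(s(e), b), g(b, g(e, e))))  →  g(b, g(b, g(b, g(e, e))))   [R5 at 2.1]
5. g(b, g(b, g(b, g(e, e))))  →  g(b, g(b, g(b, s(e))))   [R3 at 2.2.2]
6. g(b, g(b, g(b, s(e))))  →  g(b, g(b, s(e)))   [R2 at 2.2]
7. g(b, g(b, s(e)))  →  g(b, s(e))   [R2 at 2]
8. g(b, s(e))  →  s(e)   [R2 at ε]

s(e)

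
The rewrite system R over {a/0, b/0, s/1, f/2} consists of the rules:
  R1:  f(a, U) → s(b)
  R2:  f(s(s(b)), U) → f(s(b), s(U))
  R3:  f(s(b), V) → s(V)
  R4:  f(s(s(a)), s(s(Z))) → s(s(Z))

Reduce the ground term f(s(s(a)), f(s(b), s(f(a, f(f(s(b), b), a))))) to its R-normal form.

s(s(s(b)))

1. f(s(s(a)), f(s(b), s(f(a, f(f(s(b), b), a)))))  →  f(s(s(a)), s(s(f(a, f(f(s(b), b), a)))))   [R3 at 2]
2. f(s(s(a)), s(s(f(a, f(f(s(b), b), a)))))  →  s(s(f(a, f(f(s(b), b), a))))   [R4 at ε]
3. s(s(f(a, f(f(s(b), b), a))))  →  s(s(s(b)))   [R1 at 1.1]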